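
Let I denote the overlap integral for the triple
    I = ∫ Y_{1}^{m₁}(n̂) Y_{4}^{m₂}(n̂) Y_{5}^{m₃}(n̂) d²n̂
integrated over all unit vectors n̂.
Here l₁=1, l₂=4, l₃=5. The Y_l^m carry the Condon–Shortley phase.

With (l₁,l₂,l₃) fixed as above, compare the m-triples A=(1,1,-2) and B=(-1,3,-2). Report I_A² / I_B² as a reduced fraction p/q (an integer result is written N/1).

l's match ⇒ only the (l;m) 3-j factors differ between A and B.
A: triangle coeff Δ(1,4,5) = 1/495; Σ_t [0,0]: t=0:+1/1440 = 1/1440; (3j)²=7/165 [(1 4 5; 1 1 -2)], sign=-1
B: triangle coeff Δ(1,4,5) = 1/495; Σ_t [0,0]: t=0:+1/10080 = 1/10080; (3j)²=1/165 [(1 4 5; -1 3 -2)], sign=-1
I_A²/I_B² = (7/165)/(1/165) = 7/1

7/1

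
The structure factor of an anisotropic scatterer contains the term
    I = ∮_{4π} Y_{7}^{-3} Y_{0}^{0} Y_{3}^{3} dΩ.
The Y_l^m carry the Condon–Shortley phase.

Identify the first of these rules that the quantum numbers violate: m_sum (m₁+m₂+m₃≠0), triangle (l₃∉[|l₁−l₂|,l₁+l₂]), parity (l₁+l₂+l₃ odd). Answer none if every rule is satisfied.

m₁+m₂+m₃ = -3 + 0 + 3 = 0  ✓
triangle: need |l₁−l₂| ≤ l₃ ≤ l₁+l₂ = [7,7]; l₃=3 is outside  ✗
parity: l₁+l₂+l₃ = 10 is even

triangle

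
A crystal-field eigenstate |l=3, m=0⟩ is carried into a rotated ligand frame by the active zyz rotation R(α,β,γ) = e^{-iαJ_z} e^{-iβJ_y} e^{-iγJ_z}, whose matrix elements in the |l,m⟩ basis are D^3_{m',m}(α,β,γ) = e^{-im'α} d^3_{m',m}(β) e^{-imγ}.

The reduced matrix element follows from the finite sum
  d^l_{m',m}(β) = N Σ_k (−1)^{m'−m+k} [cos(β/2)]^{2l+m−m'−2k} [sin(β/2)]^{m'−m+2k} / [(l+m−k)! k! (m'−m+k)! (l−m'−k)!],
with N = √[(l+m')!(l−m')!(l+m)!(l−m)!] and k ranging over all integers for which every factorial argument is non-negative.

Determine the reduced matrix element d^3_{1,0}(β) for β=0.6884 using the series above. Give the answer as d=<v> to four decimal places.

d=-0.5452

d^3_{1,0}(β=0.6884) via the finite sum:
c=cos(0.688400/2)=0.941346, s=sin(0.688400/2)=0.337444; N=√[24·2·6·6]=41.569219
k: max(0,(0)−(1))=0 … min(3+(0),3−(1))=2
  k=0: (−1)^1·41.5692/(12)·0.9413^5·0.3374^1 = -0.864048
  k=1: (−1)^2·41.5692/(4)·0.9413^3·0.3374^3 = +0.333091
  k=2: (−1)^3·41.5692/(12)·0.9413^1·0.3374^5 = -0.014267
d^3_{1,0}(0.6884) = -0.864048 +0.333091 -0.014267 = -0.545224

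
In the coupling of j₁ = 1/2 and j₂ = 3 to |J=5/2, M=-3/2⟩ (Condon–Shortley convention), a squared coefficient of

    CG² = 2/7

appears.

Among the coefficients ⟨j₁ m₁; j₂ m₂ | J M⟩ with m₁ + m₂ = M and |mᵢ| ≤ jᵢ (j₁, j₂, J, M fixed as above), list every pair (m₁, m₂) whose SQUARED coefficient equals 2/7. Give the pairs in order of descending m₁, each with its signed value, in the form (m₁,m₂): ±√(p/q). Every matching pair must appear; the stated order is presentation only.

(-1/2,-1): −√(2/7)

Admissible pairs with m₁+m₂ = M = -3/2: (-1/2,-1), (1/2,-2)
  (m₁,m₂)=(1/2,-2): CG² = 5/7, CG = +√(5/7)
  (m₁,m₂)=(-1/2,-1): CG² = 2/7, CG = −√(2/7)   ← matches the target
Pairs with CG² = 2/7: (-1/2,-1): −√(2/7)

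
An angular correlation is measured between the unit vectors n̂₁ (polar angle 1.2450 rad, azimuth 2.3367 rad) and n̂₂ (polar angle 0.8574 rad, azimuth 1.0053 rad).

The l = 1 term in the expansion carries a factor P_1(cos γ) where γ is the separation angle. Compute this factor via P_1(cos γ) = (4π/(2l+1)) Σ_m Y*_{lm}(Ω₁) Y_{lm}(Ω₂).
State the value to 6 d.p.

Expand P_1 via completeness: Σ_{m} conj(Y_{1,m}) at Ω₁ times Y_{1,m} at Ω₂ —
  m=-1: Y*=(-0.226894, 0.235918)  Y=(0.139983, -0.220574)  product (0.020276, 0.083071)
  m=+0: Y*=(0.156384, -0.000000)  Y=(0.319744, 0.000000)  product (0.050003, 0.000000)
  m=+1: Y*=(0.226894, 0.235918)  Y=(-0.139983, -0.220574)  product (0.020276, -0.083071)
Total Σ_m = (0.090554, 0.000000). Multiply by 4.188790: (0.379314, 0.000000). P_1(cos γ) = 0.379314

0.379314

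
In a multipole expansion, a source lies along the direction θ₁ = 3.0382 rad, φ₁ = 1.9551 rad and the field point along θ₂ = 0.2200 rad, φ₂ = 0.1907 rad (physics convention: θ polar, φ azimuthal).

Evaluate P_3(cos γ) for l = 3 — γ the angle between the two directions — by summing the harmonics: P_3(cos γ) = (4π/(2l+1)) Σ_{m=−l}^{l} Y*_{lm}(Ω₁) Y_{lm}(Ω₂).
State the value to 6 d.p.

-0.854757

Term-by-term m-sum for l=3 (normalisation 4π/7 = 1.795196):
  term(m=-3) = +0.000001-0.000002i   from Y*(Ω₁)=+0.000419-0.000186i, Y(Ω₂)=+0.003646-0.002348i
  term(m=-2) = +0.000476+0.000194i   from Y*(Ω₁)=+0.007784+0.007527i, Y(Ω₂)=+0.044085-0.017680i
  term(m=-1) = -0.006720+0.034275i   from Y*(Ω₁)=-0.049355+0.122041i, Y(Ω₂)=+0.260506-0.050290i
  term(m=+0) = -0.463651-0.000000i   from Y*(Ω₁)=-0.722598-0.000000i, Y(Ω₂)=+0.641644+0.000000i
  term(m=+1) = -0.006720-0.034275i   from Y*(Ω₁)=+0.049355+0.122041i, Y(Ω₂)=-0.260506-0.050290i
  term(m=+2) = +0.000476-0.000194i   from Y*(Ω₁)=+0.007784-0.007527i, Y(Ω₂)=+0.044085+0.017680i
  term(m=+3) = +0.000001+0.000002i   from Y*(Ω₁)=-0.000419-0.000186i, Y(Ω₂)=-0.003646-0.002348i
Total Σ_m = -0.476136+0.000000i. Multiply by 1.795196: -0.854757+0.000000i. P_3(cos γ) = -0.854757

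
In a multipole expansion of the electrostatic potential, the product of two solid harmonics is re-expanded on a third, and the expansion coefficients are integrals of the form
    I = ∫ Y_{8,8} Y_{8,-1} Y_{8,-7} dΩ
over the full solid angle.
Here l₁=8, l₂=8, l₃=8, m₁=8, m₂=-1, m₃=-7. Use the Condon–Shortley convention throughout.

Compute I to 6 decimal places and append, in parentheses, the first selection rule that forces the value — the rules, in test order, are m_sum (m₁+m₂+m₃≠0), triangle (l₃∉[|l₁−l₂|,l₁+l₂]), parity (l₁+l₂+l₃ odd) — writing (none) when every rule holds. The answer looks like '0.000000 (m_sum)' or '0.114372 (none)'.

Checks pass: Σm=0; 24 even; l₃=8∈[0,16].
(2·8+1)(2·8+1)(2·8+1) = 4913
Δ: 8! 8! 8! / 25! → 1/236637794250
sum: t=0:+1/65548320768000 t=1:−1/128024064000 t=2:+1/2985984000 t=3:−1/373248000 t=4:+1/191102976 t=5:−1/373248000 t=6:+1/2985984000 t=7:−1/128024064000 t=8:+1/65548320768000 = 11/20808990720
3j²(8 8 8; 0 0 0) = Δ·Π!·Σ² = 490/96577  (sign +1)
sum: t=0:+1/8193540096000 = 1/8193540096000
3j²(8 8 8; 8 -1 -7) = Δ·Π!·Σ² = 117/37145  (sign -1)
combine: 4πI² = 4913·490/96577·117/37145 = 14994/190969
take √, sign -1: I = -0.07904463
No selection rule forces the value: the integral is nonzero (none).

-0.079045 (none)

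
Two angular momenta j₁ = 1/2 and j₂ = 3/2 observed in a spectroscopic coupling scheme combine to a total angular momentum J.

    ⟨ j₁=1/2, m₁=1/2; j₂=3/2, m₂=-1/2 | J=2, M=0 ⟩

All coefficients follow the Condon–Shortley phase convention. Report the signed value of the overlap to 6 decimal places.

triangle: 0!×1!×3!/5! = 6/120
(j±m)!: 1!×0!×1!×2!×2!×2! = 8
prefactor² = (2J+1)×Δ×N² = 2
  k=0: +1/(0!×0!×0!×1!×1!×2!) = 1/2
Σ = 1/2  ⇒  CG² = 2×(1/2)² = 1/2
CG = +√(1/2) = +0.707107

+0.707107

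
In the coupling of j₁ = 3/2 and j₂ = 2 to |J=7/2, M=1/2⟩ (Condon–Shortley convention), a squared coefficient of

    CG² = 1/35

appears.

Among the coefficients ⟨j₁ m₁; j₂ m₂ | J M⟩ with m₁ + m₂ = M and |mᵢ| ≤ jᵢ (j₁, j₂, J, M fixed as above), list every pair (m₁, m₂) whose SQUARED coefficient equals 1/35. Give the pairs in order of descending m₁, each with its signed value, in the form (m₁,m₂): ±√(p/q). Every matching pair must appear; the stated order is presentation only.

(-3/2,2): +√(1/35)

Admissible pairs with m₁+m₂ = M = 1/2: (-3/2,2), (-1/2,1), (1/2,0), (3/2,-1)
  (m₁,m₂)=(3/2,-1): CG² = 4/35, CG = +√(4/35)
  (m₁,m₂)=(1/2,0): CG² = 18/35, CG = +√(18/35)
  (m₁,m₂)=(-1/2,1): CG² = 12/35, CG = +√(12/35)
  (m₁,m₂)=(-3/2,2): CG² = 1/35, CG = +√(1/35)   ← matches the target
Pairs with CG² = 1/35: (-3/2,2): +√(1/35)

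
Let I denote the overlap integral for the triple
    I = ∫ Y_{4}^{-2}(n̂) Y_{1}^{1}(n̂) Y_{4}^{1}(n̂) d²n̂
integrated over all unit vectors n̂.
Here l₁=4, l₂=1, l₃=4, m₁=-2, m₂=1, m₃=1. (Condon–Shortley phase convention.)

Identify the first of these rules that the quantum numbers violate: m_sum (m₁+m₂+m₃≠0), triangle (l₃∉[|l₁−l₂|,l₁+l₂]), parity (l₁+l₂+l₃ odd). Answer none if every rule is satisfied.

parity

Σmᵢ = 0  ✓
l₃∈[|l₁−l₂|,l₁+l₂]=[3,5], have l₃=4  ✓
Σlᵢ = 9 ⇒ odd  ✗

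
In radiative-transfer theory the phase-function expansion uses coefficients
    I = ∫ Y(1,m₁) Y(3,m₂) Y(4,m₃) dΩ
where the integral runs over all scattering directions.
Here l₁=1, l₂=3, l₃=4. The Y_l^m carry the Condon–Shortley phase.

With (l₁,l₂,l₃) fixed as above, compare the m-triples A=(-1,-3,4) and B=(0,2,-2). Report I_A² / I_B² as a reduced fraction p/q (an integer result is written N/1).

l's match ⇒ only the (l;m) 3-j factors differ between A and B.
A: triangle coeff Δ(1,3,4) = 1/252; Σ_t [0,0]: t=0:+1/1440 = 1/1440; (3j)²=1/9 [(1 3 4; -1 -3 4)], sign=+1
B: triangle coeff Δ(1,3,4) = 1/252; Σ_t [0,0]: t=0:+1/120 = 1/120; (3j)²=1/21 [(1 3 4; 0 2 -2)], sign=+1
I_A²/I_B² = (1/9)/(1/21) = 7/3

7/3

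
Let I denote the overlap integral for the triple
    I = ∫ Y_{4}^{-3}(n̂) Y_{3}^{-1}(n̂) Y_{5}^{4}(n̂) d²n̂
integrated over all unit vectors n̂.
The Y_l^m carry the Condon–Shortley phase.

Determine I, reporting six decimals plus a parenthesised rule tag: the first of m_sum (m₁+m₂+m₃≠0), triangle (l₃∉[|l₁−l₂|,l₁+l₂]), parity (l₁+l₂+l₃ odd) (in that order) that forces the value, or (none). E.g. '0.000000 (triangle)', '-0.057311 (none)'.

0.042401 (none)

Rules hold: Σm=0, L=12 even, 1≤5≤7.
N = 9·7·11 = 693
Δ = 2!·6!·4!/13! = 1/180180
Racah Σ t=0..2: t=0:+1/576 t=1:−1/144 t=2:+1/576 = -1/288
⇒ 3j(4 3 5; 0 0 0)² = 20/1001, sgn +1
Racah Σ t=1..2: t=1:−1/4320 t=2:+1/5760 = -1/17280
⇒ 3j(4 3 5; -3 -1 4)² = 7/4290, sgn +1
4πI² = N·(3j₀)²·(3jₘ)² = 42/1859
I = +1·√(0.0225928/4π) = 0.04240138
No selection rule forces the value: the integral is nonzero (none).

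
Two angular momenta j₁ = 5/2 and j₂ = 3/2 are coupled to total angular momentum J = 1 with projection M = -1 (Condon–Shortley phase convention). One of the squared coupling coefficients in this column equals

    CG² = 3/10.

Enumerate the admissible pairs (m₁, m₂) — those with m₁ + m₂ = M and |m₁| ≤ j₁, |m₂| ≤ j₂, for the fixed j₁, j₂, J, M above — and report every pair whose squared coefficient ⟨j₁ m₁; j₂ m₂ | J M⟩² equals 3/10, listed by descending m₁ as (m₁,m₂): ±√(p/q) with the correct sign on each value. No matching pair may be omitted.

Admissible pairs with m₁+m₂ = M = -1: (-5/2,3/2), (-3/2,1/2), (-1/2,-1/2), (1/2,-3/2)
  (m₁,m₂)=(1/2,-3/2): CG² = 1/20, CG = +√(1/20)
  (m₁,m₂)=(-1/2,-1/2): CG² = 3/20, CG = −√(3/20)
  (m₁,m₂)=(-3/2,1/2): CG² = 3/10, CG = +√(3/10)   ← matches the target
  (m₁,m₂)=(-5/2,3/2): CG² = 1/2, CG = −√(1/2)
Pairs with CG² = 3/10: (-3/2,1/2): +√(3/10)

(-3/2,1/2): +√(3/10)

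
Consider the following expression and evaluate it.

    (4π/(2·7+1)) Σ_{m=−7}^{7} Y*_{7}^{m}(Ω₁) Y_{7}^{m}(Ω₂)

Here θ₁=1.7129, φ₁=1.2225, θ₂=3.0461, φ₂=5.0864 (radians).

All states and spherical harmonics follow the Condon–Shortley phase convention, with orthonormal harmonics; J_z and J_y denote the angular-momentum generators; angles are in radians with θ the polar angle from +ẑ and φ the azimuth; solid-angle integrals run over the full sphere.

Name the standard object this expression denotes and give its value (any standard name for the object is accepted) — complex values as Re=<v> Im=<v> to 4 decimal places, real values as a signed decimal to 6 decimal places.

This sum is the spherical-harmonic addition theorem: it equals the Legendre polynomial P_l(cos γ) of the angle γ between the two directions.
Term-by-term m-sum for l=7 (normalisation 4π/15 = 0.837758):
  term(m=-7) = -0.00000 - 0.00000j   from Y*(Ω₁)=-0.30133 + 0.35521j, Y(Ω₂)=-0.00000 + 0.00000j
  term(m=-6) = -0.00000 + 0.00000j   from Y*(Ω₁)=-0.12368 - 0.21652j, Y(Ω₂)=-0.00000 - 0.00000j
  term(m=-5) = -0.00001 + 0.00000j   from Y*(Ω₁)=-0.25411 + 0.04380j, Y(Ω₂)=0.00003 - 0.00001j
  term(m=-4) = 0.00016 + 0.00004j   from Y*(Ω₁)=0.04830 - 0.26909j, Y(Ω₂)=-0.00004 + 0.00059j
  term(m=-3) = 0.00078 + 0.00115j   from Y*(Ω₁)=-0.16092 - 0.09340j, Y(Ω₂)=-0.00674 - 0.00325j
  term(m=-2) = 0.00231 - 0.01819j   from Y*(Ω₁)=0.21404 - 0.17904j, Y(Ω₂)=0.04817 - 0.04470j
  term(m=-1) = 0.04323 - 0.03809j   from Y*(Ω₁)=-0.05369 - 0.14786j, Y(Ω₂)=0.13381 + 0.34093j
  term(m=+0) = -0.26811 + 0.00000j   from Y*(Ω₁)=0.28004 + 0.00000j, Y(Ω₂)=-0.95741 + 0.00000j
  term(m=+1) = 0.04323 + 0.03809j   from Y*(Ω₁)=0.05369 - 0.14786j, Y(Ω₂)=-0.13381 + 0.34093j
  term(m=+2) = 0.00231 + 0.01819j   from Y*(Ω₁)=0.21404 + 0.17904j, Y(Ω₂)=0.04817 + 0.04470j
  term(m=+3) = 0.00078 - 0.00115j   from Y*(Ω₁)=0.16092 - 0.09340j, Y(Ω₂)=0.00674 - 0.00325j
  term(m=+4) = 0.00016 - 0.00004j   from Y*(Ω₁)=0.04830 + 0.26909j, Y(Ω₂)=-0.00004 - 0.00059j
  term(m=+5) = -0.00001 - 0.00000j   from Y*(Ω₁)=0.25411 + 0.04380j, Y(Ω₂)=-0.00003 - 0.00001j
  term(m=+6) = -0.00000 - 0.00000j   from Y*(Ω₁)=-0.12368 + 0.21652j, Y(Ω₂)=-0.00000 + 0.00000j
  term(m=+7) = -0.00000 + 0.00000j   from Y*(Ω₁)=0.30133 + 0.35521j, Y(Ω₂)=0.00000 + 0.00000j
Σ over m = -0.17518 - 0.00000j; ×(4π/15) → -0.14676 - 0.00000j. Real part: -0.146757

Legendre polynomial (addition theorem), -0.146757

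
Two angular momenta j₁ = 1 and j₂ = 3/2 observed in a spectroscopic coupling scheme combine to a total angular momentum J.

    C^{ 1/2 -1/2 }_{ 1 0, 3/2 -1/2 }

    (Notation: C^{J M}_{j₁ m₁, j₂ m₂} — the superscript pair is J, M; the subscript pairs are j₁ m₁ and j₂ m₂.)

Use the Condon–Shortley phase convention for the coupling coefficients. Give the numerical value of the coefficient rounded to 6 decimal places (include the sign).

−√(1/3) = -0.577350

√[2·2!0!1!/4! · 1!1!1!2!0!1!] = √(1/3)
  +(−1)^1/∏(1,1,0,0,0,1)! = -1  (running -1)
⟨..|..⟩ = √(1/3)·(-1) = -0.577350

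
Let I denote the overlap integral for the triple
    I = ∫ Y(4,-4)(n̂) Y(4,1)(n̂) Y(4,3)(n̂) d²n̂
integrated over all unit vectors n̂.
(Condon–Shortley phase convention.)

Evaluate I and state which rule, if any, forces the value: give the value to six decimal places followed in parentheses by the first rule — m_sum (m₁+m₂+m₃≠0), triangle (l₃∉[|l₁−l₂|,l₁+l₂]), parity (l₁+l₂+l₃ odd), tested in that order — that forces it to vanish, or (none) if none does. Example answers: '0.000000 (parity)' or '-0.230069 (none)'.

-0.168431 (none)

m-sum 0 ✓  L=12 even ✓  0≤4≤8 ✓
Π(2lᵢ+1) = 9×9×9 = 729
triangle coeff Δ(4,4,4) = 1/450450
Σ_t [0,4]: t=0:+1/13824 t=1:−1/216 t=2:+1/64 t=3:−1/216 t=4:+1/13824 = 5/768
(3j)²=18/1001 [(4 4 4; 0 0 0)], sign=+1
Σ_t [4,4]: t=4:+1/3456 = 1/3456
(3j)²=35/1287 [(4 4 4; -4 1 3)], sign=-1
⇒ 4πI² = 7290/20449
I = (-1)√(7290/20449/(4π)) = -0.16843130
No selection rule forces the value: the integral is nonzero (none).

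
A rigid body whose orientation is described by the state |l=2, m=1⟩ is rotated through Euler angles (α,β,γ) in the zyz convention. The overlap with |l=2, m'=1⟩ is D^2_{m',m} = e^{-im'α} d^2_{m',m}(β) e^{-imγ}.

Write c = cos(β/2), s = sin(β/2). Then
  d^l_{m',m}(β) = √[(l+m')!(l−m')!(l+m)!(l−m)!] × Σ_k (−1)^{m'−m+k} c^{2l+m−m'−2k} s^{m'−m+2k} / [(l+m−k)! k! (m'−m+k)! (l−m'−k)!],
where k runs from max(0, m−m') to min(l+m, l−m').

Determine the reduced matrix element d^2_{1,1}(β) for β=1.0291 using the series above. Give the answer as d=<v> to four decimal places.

d^2_{1,1}(β=1.0291) via the finite sum:
With c≡cos(β/2)=0.870514 and s≡sin(β/2)=0.492143, N=[6·1·6·1]^{1/2}=6.000000
k: max(0,(1)−(1))=0 … min(2+(1),2−(1))=1
  k=0: (−1)^0·6.0000/(6)·0.8705^4·0.4921^0 = +0.574253
  k=1: (−1)^1·6.0000/(2)·0.8705^2·0.4921^2 = -0.550625
d^2_{1,1}(1.0291) = +0.574253 -0.550625 = +0.023628

d=0.0236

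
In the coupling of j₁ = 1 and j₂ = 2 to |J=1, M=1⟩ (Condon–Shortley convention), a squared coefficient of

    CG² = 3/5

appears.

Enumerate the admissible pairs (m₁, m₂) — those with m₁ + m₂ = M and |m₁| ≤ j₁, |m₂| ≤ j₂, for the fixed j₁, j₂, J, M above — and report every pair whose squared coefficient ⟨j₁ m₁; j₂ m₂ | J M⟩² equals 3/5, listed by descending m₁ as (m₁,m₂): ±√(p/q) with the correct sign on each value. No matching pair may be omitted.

Admissible pairs with m₁+m₂ = M = 1: (-1,2), (0,1), (1,0)
  (m₁,m₂)=(1,0): CG² = 1/10, CG = +√(1/10)
  (m₁,m₂)=(0,1): CG² = 3/10, CG = −√(3/10)
  (m₁,m₂)=(-1,2): CG² = 3/5, CG = +√(3/5)   ← matches the target
Pairs with CG² = 3/5: (-1,2): +√(3/5)

(-1,2): +√(3/5)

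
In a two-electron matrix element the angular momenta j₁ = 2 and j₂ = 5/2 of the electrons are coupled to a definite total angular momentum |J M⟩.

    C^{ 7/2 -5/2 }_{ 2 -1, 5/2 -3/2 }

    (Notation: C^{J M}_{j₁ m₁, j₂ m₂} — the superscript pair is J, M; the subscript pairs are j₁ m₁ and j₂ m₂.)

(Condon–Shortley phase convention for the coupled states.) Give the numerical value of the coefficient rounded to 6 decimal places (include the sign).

+0.125988  (= +√(1/63))

triangle: 1!*3!*4!/9! = 144/362880
(j±m)!: 1!*3!*1!*4!*1!*6! = 103680
prefactor² = (2J+1)*Δ*N² = 2304/7
  k=0: +1/(0!*1!*3!*1!*0!*3!) = 1/36
  k=1: −1/(1!*0!*2!*0!*1!*4!) = -1/48
Σ = 1/144  ⇒  CG² = 2304/7*(1/144)² = 1/63
CG = +√(1/63) = +0.125988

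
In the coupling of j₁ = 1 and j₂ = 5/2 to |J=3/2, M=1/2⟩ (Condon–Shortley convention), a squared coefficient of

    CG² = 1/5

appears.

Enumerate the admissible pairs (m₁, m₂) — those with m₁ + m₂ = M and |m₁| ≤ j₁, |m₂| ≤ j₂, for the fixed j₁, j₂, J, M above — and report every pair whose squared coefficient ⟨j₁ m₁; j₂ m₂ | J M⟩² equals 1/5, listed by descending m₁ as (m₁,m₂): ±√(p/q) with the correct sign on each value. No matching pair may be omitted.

(1,-1/2): +√(1/5)

Admissible pairs with m₁+m₂ = M = 1/2: (-1,3/2), (0,1/2), (1,-1/2)
  (m₁,m₂)=(1,-1/2): CG² = 1/5, CG = +√(1/5)   ← matches the target
  (m₁,m₂)=(0,1/2): CG² = 2/5, CG = −√(2/5)
  (m₁,m₂)=(-1,3/2): CG² = 2/5, CG = +√(2/5)
Pairs with CG² = 1/5: (1,-1/2): +√(1/5)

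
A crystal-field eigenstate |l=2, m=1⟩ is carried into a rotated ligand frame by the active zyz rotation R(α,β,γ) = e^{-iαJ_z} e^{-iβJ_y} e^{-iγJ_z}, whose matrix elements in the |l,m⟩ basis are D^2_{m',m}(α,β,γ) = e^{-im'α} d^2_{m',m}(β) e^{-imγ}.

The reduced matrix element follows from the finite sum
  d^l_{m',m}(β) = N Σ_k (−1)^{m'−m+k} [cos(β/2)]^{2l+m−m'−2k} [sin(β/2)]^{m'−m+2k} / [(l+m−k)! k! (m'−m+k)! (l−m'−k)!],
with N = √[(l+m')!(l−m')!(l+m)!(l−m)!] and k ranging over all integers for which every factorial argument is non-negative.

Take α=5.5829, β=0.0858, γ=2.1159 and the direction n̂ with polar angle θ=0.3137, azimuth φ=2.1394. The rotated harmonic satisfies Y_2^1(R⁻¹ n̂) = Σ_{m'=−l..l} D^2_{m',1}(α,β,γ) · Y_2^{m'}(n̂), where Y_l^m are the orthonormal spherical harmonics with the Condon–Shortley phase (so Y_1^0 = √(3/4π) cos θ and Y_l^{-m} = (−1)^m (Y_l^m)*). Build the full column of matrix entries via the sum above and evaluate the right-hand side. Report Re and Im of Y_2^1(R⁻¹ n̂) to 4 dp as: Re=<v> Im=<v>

Re=-0.1945 Im=-0.1946

Need the full column D^2_{m',1} for m'=−2..2 at α=5.5829, β=0.0858, γ=2.1159.
cos(β/2)=0.999080, sin(β/2)=0.042887
d^2_{-2,1}: single k=3 term ⇒ +0.000158;  D = -0.000147+0.000058i
d^2_{-1,1}: k∈[2..3] ⇒ +0.005508 -0.000003 = +0.005504;  D = -0.005215-0.001760i
d^2_{0,1}: k∈[1..2] ⇒ +0.104761 -0.000193 = +0.104568;  D = -0.054219-0.089413i
d^2_{1,1}: k∈[0..1] ⇒ +0.996325 -0.005508 = +0.990817;  D = +0.153140-0.978911i
d^2_{2,1}: single k=0 term ⇒ -0.085537;  D = -0.064570+0.056101i
Y_2^{m'}(θ=0.3137,φ=2.1394) and Σ D·Y over m':
  (-0.0001+0.0001i)·(-0.0155+0.0334i)  (-0.0052-0.0018i)·(-0.1221-0.1911i)  (-0.0542-0.0894i)·(+0.5407+0.0000i)  (+0.1531-0.9789i)·(+0.1221-0.1911i)  (-0.0646+0.0561i)·(-0.0155-0.0334i)
Y_2^1(R⁻¹ n̂) = -0.194496-0.194638i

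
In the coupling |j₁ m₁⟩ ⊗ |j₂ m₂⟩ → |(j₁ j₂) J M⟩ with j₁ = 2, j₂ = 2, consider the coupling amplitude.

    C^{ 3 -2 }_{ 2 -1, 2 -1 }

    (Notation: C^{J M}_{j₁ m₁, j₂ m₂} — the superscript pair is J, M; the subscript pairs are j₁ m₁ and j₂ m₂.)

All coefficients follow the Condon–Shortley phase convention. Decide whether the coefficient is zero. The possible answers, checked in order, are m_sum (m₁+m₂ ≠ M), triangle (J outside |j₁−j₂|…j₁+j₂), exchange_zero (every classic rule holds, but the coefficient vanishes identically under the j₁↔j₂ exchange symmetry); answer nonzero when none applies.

m-sum: m₁+m₂ = -1+(-1) = -2, M = -2  ✓
triangle: |j₁−j₂| = 0 ≤ J = 3 ≤ j₁+j₂ = 4  ✓
exchange: j₁=j₂ and m₁=m₂, and (−1)^(j₁+j₂−J) = (−1)^1 = −1 forces ⟨j₁m₁;j₂m₂|JM⟩ = −⟨j₂m₂;j₁m₁|JM⟩ = −⟨j₁m₁;j₂m₂|JM⟩ ⇒ the coefficient vanishes identically
Racah sum check: Σ_k collapses to 0 ⇒ CG = 0

exchange_zero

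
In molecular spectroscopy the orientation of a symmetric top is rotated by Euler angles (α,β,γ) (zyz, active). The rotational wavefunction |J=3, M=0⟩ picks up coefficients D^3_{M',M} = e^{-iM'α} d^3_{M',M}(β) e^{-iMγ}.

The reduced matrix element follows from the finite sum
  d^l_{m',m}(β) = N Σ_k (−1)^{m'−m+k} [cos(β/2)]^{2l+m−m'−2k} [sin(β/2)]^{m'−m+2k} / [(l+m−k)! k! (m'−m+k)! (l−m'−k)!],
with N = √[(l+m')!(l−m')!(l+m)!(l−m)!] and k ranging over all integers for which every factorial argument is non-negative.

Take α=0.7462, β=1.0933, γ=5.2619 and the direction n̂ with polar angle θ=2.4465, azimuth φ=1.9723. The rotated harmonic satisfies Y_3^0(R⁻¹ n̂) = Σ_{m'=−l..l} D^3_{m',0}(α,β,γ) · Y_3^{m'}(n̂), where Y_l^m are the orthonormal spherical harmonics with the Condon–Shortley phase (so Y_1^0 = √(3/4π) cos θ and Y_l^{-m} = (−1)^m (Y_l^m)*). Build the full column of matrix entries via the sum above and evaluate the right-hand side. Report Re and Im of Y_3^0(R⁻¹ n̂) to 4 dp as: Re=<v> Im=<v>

Re=0.1722 Im=0.0000

Need the full column D^3_{m',0} for m'=−3..3 at α=0.7462, β=1.0933, γ=5.2619.
cos(β/2)=0.854271, sin(β/2)=0.519828
d^3_{-3,0}: single k=3 term ⇒ +0.391635;  D = -0.242525+0.307505i
d^3_{-2,0}: k∈[2..3] ⇒ +0.788248 -0.291871 = +0.496376;  D = +0.038874+0.494852i
d^3_{-1,0}: k∈[1..3] ⇒ +0.819272 -0.910077 +0.112327 = +0.021522;  D = +0.015803+0.014610i
d^3_{0,0}: k∈[0..3] ⇒ +0.388663 -1.295223 +0.479594 -0.019731 = -0.446698;  D = -0.446698+0.000000i
d^3_{1,0}: k∈[0..2] ⇒ -0.819272 +0.910077 -0.112327 = -0.021522;  D = -0.015803+0.014610i
d^3_{2,0}: k∈[0..1] ⇒ +0.788248 -0.291871 = +0.496376;  D = +0.038874-0.494852i
d^3_{3,0}: single k=0 term ⇒ -0.391635;  D = +0.242525+0.307505i
Y_3^{m'}(θ=2.4465,φ=1.9723) and Σ D·Y over m':
  (-0.2425+0.3075i)·(+0.1023+0.0393i)  (+0.0389+0.4949i)·(+0.2236-0.2316i)  (+0.0158+0.0146i)·(-0.1577-0.3713i)  (-0.4467+0.0000i)·(+0.0146+0.0000i)  (-0.0158+0.0146i)·(+0.1577-0.3713i)  (+0.0389-0.4949i)·(+0.2236+0.2316i)  (+0.2425+0.3075i)·(-0.1023+0.0393i)
Y_3^0(R⁻¹ n̂) = +0.172191+0.000000i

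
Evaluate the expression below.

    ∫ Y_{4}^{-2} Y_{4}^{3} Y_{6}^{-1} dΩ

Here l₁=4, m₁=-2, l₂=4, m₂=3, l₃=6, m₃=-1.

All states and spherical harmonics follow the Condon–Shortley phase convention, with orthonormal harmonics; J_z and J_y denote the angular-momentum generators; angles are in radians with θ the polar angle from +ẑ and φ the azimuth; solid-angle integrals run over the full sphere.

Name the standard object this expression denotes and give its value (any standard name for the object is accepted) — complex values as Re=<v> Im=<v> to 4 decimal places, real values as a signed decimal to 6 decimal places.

This is a Gaunt coefficient — the integral of a triple product of spherical harmonics over the sphere.
Checks pass: Σm=0; 14 even; l₃=6∈[0,8].
(2·4+1)(2·4+1)(2·6+1) = 1053
Δ: 2! 6! 6! / 15! → 1/1261260
sum: t=0:+1/4608 t=1:−1/1296 t=2:+1/4608 = -7/20736
3j²(4 4 6; 0 0 0) = Δ·Π!·Σ² = 20/1287  (sign -1)
sum: t=1:−1/86400 t=2:+1/11520 = 13/172800
3j²(4 4 6; -2 3 -1) = Δ·Π!·Σ² = 13/660  (sign -1)
combine: 4πI² = 1053·20/1287·13/660 = 39/121
take √, sign +1: I = 0.16015286

Gaunt coefficient, +0.160153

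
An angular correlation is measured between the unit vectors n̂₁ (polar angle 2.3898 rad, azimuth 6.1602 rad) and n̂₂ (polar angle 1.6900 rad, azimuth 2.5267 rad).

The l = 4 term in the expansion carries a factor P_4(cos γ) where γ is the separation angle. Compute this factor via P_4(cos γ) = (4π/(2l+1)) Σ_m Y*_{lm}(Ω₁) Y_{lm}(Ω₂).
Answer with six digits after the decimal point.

Term-by-term m-sum for l=4 (normalisation 4π/9 = 1.396263):
  term(m=-4) = (-0.016004, 0.038189)   from Y*(Ω₁)=(0.084856, -0.045473), Y(Ω₂)=(-0.333890, 0.271122)
  term(m=-3) = (-0.004028, -0.042244)   from Y*(Ω₁)=(-0.271644, 0.105034), Y(Ω₂)=(-0.039409, 0.140274)
  term(m=-2) = (-0.070231, -0.105580)   from Y*(Ω₁)=(0.413902, -0.103912), Y(Ω₂)=(-0.099377, -0.280034)
  term(m=-1) = (0.024780, 0.013278)   from Y*(Ω₁)=(-0.172171, 0.021282), Y(Ω₂)=(-0.132371, -0.093484)
  term(m=+0) = (-0.087939, -0.000000)   from Y*(Ω₁)=(-0.321866, -0.000000), Y(Ω₂)=(0.273216, 0.000000)
  term(m=+1) = (0.024780, -0.013278)   from Y*(Ω₁)=(0.172171, 0.021282), Y(Ω₂)=(0.132371, -0.093484)
  term(m=+2) = (-0.070231, 0.105580)   from Y*(Ω₁)=(0.413902, 0.103912), Y(Ω₂)=(-0.099377, 0.280034)
  term(m=+3) = (-0.004028, 0.042244)   from Y*(Ω₁)=(0.271644, 0.105034), Y(Ω₂)=(0.039409, 0.140274)
  term(m=+4) = (-0.016004, -0.038189)   from Y*(Ω₁)=(0.084856, 0.045473), Y(Ω₂)=(-0.333890, -0.271122)
Total Σ_m = (-0.218906, 0.000000). Multiply by 1.396263: (-0.305650, 0.000000). P_4(cos γ) = -0.305650

-0.305650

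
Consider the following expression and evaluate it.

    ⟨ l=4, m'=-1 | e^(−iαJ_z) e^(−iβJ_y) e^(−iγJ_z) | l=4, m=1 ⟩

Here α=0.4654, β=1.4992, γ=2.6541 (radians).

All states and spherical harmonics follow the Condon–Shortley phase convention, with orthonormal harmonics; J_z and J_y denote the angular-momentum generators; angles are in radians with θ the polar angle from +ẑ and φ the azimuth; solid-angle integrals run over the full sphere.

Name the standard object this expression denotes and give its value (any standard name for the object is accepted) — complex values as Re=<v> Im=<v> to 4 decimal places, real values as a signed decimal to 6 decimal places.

This is a Wigner D-matrix element — the rotation-matrix element ⟨l m'| R(α,β,γ) |l m⟩ in the angular-momentum basis.
D^4_{-1,1}(0.4654,1.4992,2.6541) = e^{-i·-1·0.4654}·d^4_{-1,1}(1.4992)·e^{-i·1·2.6541}. Compute d first:
c=cos(1.499200/2)=0.731961, s=sin(1.499200/2)=0.681346; N=√[6·120·120·6]=720.000000
Admissible k: 2..5 (factorial args all ≥0)
  k=2: (−1)^0·720.0000/(72)·0.7320^6·0.6813^2 = +0.713945
  k=3: (−1)^1·720.0000/(24)·0.7320^4·0.6813^4 = -1.855859
  k=4: (−1)^2·720.0000/(48)·0.7320^2·0.6813^6 = +0.804033
  k=5: (−1)^3·720.0000/(720)·0.7320^0·0.6813^8 = -0.046445
d^4_{-1,1}(1.4992) = +0.713945 -1.855859 +0.804033 -0.046445 = -0.384326
Attach z-rotation phases: D = e^{-i(-1)(0.4654)}·(-0.384326)·e^{-i(1)(2.6541)} = +0.222651+0.313262i

Wigner D-matrix element, Re=0.2227 Im=0.3133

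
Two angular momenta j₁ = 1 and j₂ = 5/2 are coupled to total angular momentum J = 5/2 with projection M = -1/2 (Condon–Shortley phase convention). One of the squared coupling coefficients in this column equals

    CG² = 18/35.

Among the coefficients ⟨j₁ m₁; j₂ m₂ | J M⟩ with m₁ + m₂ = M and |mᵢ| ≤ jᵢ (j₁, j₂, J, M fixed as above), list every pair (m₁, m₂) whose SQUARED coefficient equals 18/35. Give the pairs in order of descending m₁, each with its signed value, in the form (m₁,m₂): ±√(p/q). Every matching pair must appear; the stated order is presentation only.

Admissible pairs with m₁+m₂ = M = -1/2: (-1,1/2), (0,-1/2), (1,-3/2)
  (m₁,m₂)=(1,-3/2): CG² = 16/35, CG = +√(16/35)
  (m₁,m₂)=(0,-1/2): CG² = 1/35, CG = +√(1/35)
  (m₁,m₂)=(-1,1/2): CG² = 18/35, CG = −√(18/35)   ← matches the target
Pairs with CG² = 18/35: (-1,1/2): −√(18/35)

(-1,1/2): −√(18/35)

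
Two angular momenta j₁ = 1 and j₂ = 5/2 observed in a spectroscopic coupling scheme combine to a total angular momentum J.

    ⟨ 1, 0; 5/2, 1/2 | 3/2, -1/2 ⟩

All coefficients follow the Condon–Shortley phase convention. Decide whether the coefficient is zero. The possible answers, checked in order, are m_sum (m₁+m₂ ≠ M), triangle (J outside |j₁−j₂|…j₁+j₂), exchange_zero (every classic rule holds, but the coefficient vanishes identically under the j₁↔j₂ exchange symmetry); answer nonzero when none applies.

m_sum

m-sum: m₁+m₂ = 0+1/2 = 1/2, M = -1/2  ✗ ⇒ coefficient is 0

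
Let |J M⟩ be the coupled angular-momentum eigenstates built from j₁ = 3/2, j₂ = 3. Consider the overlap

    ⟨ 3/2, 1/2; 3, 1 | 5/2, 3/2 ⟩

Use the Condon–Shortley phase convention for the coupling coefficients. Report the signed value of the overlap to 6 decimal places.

-0.591608

√[6·2!1!4!/8! · 2!1!4!2!4!1!] = √(576/35)
  +(−1)^0/∏(0,2,1,4,0,0)! = 1/48  (running 1/48)
  +(−1)^1/∏(1,1,0,3,1,1)! = -1/6  (running -7/48)
⟨..|..⟩ = √(576/35)·(-7/48) = -0.591608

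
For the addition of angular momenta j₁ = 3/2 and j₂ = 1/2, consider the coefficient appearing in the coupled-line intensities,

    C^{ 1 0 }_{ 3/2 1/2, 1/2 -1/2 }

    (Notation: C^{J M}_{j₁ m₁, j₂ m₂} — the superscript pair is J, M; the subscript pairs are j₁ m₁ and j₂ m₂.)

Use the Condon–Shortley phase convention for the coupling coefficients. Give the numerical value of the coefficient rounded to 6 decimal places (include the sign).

triangle: 1!·2!·0!/4! = 2/24
(j±m)!: 2!·1!·0!·1!·1!·1! = 2
prefactor² = (2J+1)·Δ·N² = 1/2
  k=0: +1/(0!·1!·1!·0!·1!·0!) = 1
Σ = 1  ⇒  CG² = 1/2·1² = 1/2
CG = +√(1/2) = +0.707107

+0.707107  (= +√(1/2))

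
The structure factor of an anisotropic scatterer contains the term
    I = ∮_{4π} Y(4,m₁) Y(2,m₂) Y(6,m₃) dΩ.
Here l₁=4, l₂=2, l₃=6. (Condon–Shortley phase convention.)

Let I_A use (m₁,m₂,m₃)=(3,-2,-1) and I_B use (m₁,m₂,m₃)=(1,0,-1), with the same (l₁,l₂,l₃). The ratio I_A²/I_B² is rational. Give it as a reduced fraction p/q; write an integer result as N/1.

l's match ⇒ only the (l;m) 3-j factors differ between A and B.
A: triangle coeff Δ(4,2,6) = 1/6435; Σ_t [0,0]: t=0:+1/120960 = 1/120960; (3j)²=1/1287 [(4 2 6; 3 -2 -1)], sign=-1
B: triangle coeff Δ(4,2,6) = 1/6435; Σ_t [0,0]: t=0:+1/2880 = 1/2880; (3j)²=14/429 [(4 2 6; 1 0 -1)], sign=-1
I_A²/I_B² = (1/1287)/(14/429) = 1/42

1/42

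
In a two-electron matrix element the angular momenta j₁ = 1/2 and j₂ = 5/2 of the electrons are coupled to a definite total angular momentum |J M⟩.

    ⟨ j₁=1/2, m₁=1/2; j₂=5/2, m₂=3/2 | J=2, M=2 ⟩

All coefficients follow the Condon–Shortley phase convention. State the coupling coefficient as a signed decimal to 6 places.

+0.408248

j₁+j₂−J=1  J+j₁−j₂=0  J−j₁+j₂=4  j₁+j₂+J+1=6
(j₁±m₁, j₂±m₂, J±M) = (1,0,4,1,4,0)
P² = 96
sum k=0..0:
  [0] +1/24 = 1/24
S = 1/24
C² = P²·S² = 1/6 ; C = +0.408248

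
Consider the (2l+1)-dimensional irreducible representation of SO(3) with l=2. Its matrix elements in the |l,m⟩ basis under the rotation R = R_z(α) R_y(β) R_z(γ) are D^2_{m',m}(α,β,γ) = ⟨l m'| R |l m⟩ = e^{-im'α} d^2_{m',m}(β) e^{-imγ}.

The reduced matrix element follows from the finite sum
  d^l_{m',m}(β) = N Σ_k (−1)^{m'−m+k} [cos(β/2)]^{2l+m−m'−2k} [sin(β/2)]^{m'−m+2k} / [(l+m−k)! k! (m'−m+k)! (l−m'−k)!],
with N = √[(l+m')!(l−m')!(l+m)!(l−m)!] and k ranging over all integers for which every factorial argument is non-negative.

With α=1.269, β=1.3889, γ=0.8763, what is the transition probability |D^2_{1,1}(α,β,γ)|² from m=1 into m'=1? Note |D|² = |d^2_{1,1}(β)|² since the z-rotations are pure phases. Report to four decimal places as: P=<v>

P=0.1420

First d^2_{1,1}(β=1.3889), then the phase factors e^{-i(1)α} and e^{-i(1)γ}:
c=cos(1.388900/2)=0.768406, s=sin(1.388900/2)=0.639963; N=√[6·1·6·1]=6.000000
k∈{0,1} keeps every argument non-negative
  k=0: (−1)^0·6.0000/(6)·0.7684^4·0.6400^0 = +0.348628
  k=1: (−1)^1·6.0000/(2)·0.7684^2·0.6400^2 = -0.725458
d^2_{1,1}(1.3889) = +0.348628 -0.725458 = -0.376830
|D^2_{1,1}|² = |d^2_{1,1}(β)|² = (-0.376830)² = 0.142001 (the z-rotation phases have unit modulus)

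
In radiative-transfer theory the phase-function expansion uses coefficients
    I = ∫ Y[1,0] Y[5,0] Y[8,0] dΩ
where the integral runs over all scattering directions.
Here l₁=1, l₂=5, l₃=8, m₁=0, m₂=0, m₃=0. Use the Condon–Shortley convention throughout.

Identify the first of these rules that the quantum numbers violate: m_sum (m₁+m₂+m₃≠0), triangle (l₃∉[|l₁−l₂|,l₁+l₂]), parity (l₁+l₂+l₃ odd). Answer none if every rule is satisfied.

triangle

azimuthal sum: 0 + 0 + 0 = 0  ✓
l₃ must lie in [4,6]; have l₃=8  ✗
L = 1 + 5 + 8 = 14 (even)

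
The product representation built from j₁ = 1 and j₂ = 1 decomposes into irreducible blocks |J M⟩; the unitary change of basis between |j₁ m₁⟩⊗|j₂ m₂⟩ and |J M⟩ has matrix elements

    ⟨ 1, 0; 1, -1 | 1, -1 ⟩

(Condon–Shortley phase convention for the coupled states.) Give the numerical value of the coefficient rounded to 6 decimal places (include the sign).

+0.707107  (= +√(1/2))

√[3·1!1!1!/4! · 1!1!0!2!0!2!] = √(1/2)
  +(−1)^0/∏(0,1,1,0,0,1)! = 1  (running 1)
⟨..|..⟩ = √(1/2)·(1) = +0.707107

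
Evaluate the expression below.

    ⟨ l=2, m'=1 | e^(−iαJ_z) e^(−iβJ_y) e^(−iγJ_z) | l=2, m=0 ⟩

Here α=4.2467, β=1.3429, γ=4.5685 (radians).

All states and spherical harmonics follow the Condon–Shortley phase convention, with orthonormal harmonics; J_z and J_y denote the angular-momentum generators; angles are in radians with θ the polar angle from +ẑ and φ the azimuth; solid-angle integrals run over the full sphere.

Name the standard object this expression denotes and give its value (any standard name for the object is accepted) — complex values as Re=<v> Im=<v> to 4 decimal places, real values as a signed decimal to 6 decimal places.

Wigner D-matrix element, Re=0.1210 Im=-0.2408

This is a Wigner D-matrix element — the rotation-matrix element ⟨l m'| R(α,β,γ) |l m⟩ in the angular-momentum basis.
Split into d^2_{1,0}(β=1.3429) × two z-phases.
With c≡cos(β/2)=0.782920 and s≡sin(β/2)=0.622122, N=[6·1·2·2]^{1/2}=4.898979
k: max(0,(0)−(1))=0 … min(2+(0),2−(1))=1
  k=0: (−1)^1·4.8990/(2)·0.7829^3·0.6221^1 = -0.731314
  k=1: (−1)^2·4.8990/(2)·0.7829^1·0.6221^3 = +0.461764
d^2_{1,0}(1.3429) = -0.731314 +0.461764 = -0.269551
D = (-0.449039+0.893512i)·(-0.269551)·(+1.000000+0.000000i) = +0.121039-0.240847i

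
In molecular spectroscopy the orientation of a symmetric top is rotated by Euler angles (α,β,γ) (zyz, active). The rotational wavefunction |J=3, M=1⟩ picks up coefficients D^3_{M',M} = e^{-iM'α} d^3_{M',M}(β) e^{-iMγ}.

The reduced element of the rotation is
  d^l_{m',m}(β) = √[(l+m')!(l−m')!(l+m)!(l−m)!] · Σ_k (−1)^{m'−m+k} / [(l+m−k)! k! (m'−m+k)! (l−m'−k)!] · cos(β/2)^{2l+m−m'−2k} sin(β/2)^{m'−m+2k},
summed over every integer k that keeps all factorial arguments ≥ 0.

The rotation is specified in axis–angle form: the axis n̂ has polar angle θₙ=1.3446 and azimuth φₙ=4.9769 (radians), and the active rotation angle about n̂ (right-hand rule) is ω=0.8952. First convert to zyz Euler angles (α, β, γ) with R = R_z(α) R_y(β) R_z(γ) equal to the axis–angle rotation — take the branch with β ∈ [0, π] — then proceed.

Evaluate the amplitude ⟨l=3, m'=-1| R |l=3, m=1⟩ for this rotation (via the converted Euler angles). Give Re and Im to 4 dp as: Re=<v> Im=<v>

Re=0.4480 Im=0.2619

Axis–angle → zyz. n̂ = (sinθₙcosφₙ, sinθₙsinφₙ, cosθₙ) = (+0.254778, -0.940633, +0.224272), ω = 0.8952.
R = I cosω + sinω [n̂]ₓ + (1−cosω) n̂n̂ᵀ gives
  R = [+0.649681, -0.264790, -0.712601; +0.085225, +0.956838, -0.277844; +0.755415, +0.119779, +0.644206]
β = atan2(√(R₁₃²+R₂₃²), R₃₃) = 0.870811; α = atan2(R₂₃, R₁₃) mod 2π = 3.513363; γ = atan2(R₃₂, −R₃₁) mod 2π = 2.984341
D^3_{-1,1}(3.5134,0.8708,2.9843) = e^{-i·-1·3.5134}·d^3_{-1,1}(0.8708)·e^{-i·1·2.9843}. Compute d first:
c=cos(0.870811/2)=0.906699, s=sin(0.870811/2)=0.421778; N=√[2·24·24·2]=48.000000
Admissible k: 2..4 (factorial args all ≥0)
  k=2: (−1)^0·48.0000/(8)·0.9067^4·0.4218^2 = +0.721393
  k=3: (−1)^1·48.0000/(6)·0.9067^2·0.4218^4 = -0.208139
  k=4: (−1)^2·48.0000/(48)·0.9067^0·0.4218^6 = +0.005630
d^3_{-1,1}(0.8708) = +0.721393 -0.208139 +0.005630 = +0.518885
Attach z-rotation phases: D = e^{-i(-1)(3.5134)}·(+0.518885)·e^{-i(1)(2.9843)} = +0.447954+0.261876i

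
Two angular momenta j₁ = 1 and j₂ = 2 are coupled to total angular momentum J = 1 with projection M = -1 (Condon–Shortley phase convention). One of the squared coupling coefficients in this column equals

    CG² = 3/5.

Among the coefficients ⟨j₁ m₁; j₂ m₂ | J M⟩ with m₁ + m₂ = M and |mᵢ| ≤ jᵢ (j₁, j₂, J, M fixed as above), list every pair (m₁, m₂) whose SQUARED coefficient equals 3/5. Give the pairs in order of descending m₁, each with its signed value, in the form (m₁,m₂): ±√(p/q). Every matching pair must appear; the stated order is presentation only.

Admissible pairs with m₁+m₂ = M = -1: (-1,0), (0,-1), (1,-2)
  (m₁,m₂)=(1,-2): CG² = 3/5, CG = +√(3/5)   ← matches the target
  (m₁,m₂)=(0,-1): CG² = 3/10, CG = −√(3/10)
  (m₁,m₂)=(-1,0): CG² = 1/10, CG = +√(1/10)
Pairs with CG² = 3/5: (1,-2): +√(3/5)

(1,-2): +√(3/5)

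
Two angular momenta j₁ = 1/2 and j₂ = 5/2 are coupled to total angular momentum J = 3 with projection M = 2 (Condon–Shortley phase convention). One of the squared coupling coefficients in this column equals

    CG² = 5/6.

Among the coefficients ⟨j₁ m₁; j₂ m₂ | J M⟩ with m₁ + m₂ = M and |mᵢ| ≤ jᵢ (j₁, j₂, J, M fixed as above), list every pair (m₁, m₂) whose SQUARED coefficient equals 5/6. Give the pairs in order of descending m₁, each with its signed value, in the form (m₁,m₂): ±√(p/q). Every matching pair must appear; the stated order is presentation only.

(1/2,3/2): +√(5/6)

Admissible pairs with m₁+m₂ = M = 2: (-1/2,5/2), (1/2,3/2)
  (m₁,m₂)=(1/2,3/2): CG² = 5/6, CG = +√(5/6)   ← matches the target
  (m₁,m₂)=(-1/2,5/2): CG² = 1/6, CG = +√(1/6)
Pairs with CG² = 5/6: (1/2,3/2): +√(5/6)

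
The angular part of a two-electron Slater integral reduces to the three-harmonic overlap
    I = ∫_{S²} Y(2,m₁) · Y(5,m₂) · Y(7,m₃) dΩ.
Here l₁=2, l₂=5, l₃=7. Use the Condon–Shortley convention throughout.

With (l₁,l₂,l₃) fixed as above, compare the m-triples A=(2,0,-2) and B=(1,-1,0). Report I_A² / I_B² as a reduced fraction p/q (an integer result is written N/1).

Same 2,5,7: normalisation and zero-m 3j drop out of the ratio.
A: Δ: 0! 4! 10! / 15! → 1/15015; sum: t=0:+1/345600 = 1/345600; 3j²(2 5 7; 2 0 -2) = Δ·Π!·Σ² = 6/715  (sign -1)
B: Δ: 0! 4! 10! / 15! → 1/15015; sum: t=0:+1/103680 = 1/103680; 3j²(2 5 7; 1 -1 0) = Δ·Π!·Σ² = 7/429  (sign -1)
I_A²/I_B² = (6/715)/(7/429) = 18/35

18/35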